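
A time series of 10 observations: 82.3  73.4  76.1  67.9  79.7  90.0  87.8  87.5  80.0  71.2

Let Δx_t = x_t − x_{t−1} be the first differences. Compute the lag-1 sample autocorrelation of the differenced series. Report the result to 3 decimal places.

0.060

First differences Δx: -8.9, 2.7, -8.2, 11.8, 10.3, -2.2, -0.3, -7.5, -8.8
Mean of differences = -1.2333
Numerator Σ(Δx_t−Δx̄)(Δx_{t+1}−Δx̄) = 31.4789
Denominator Σ(Δx_t−Δx̄)² = 524.0000
r_1(Δx) = 31.4789 / 524.0000 = 0.060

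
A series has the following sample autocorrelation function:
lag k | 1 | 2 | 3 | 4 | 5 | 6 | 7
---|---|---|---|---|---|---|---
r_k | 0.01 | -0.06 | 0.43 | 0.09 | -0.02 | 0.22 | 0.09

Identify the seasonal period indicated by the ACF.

3

The largest autocorrelation is r_3 = 0.43, with a weaker echo at lag 6 (0.22); the remaining lags stay at or below 0.09.
The dominant spike at lag 3 indicates a seasonal period of 3.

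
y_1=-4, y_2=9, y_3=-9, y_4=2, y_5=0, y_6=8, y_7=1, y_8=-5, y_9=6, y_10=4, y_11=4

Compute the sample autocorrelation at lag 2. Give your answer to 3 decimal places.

0.099

Mean ȳ = (-4 + 9 − 9 + 2 + 0 + 8 + 1 − 5 + 6 + 4 + 4)/11 = 1.4545
Numerator Σ_{t=1}^{9}(y_t−ȳ)(y_{t+2}−ȳ) = 31.4050
Denominator Σ(y_t−ȳ)² = 316.7273
r_2 = 31.4050 / 316.7273 = 0.099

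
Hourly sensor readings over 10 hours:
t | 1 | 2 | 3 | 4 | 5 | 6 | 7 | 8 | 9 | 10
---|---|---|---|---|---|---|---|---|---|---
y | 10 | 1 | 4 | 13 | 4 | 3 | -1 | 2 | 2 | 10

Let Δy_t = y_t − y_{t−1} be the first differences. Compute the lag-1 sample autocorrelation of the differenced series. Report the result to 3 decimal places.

-0.234

First differences Δy: -9, 3, 9, -9, -1, -4, 3, 0, 8
Mean of differences = 0.0000
Numerator Σ(Δy_t−Δȳ)(Δy_{t+1}−Δȳ) = -80.0000
Denominator Σ(Δy_t−Δȳ)² = 342.0000
r_1(Δy) = -80.0000 / 342.0000 = -0.234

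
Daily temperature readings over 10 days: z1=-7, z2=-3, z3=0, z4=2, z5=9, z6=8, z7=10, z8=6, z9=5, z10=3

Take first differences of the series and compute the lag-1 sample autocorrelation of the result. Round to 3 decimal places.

0.117

First differences Δz: 4, 3, 2, 7, -1, 2, -4, -1, -2
Mean of differences = 1.1111
Numerator Σ(Δz_t−Δz̄)(Δz_{t+1}−Δz̄) = 10.8765
Denominator Σ(Δz_t−Δz̄)² = 92.8889
r_1(Δz) = 10.8765 / 92.8889 = 0.117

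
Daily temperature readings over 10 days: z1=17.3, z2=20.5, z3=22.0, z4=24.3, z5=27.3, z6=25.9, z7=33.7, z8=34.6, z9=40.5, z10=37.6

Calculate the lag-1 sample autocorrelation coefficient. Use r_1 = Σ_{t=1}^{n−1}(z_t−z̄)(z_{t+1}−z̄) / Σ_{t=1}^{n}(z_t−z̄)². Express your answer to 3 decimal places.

0.689

Mean z̄ = (17.3 + 20.5 + 22.0 + 24.3 + 27.3 + 25.9 + 33.7 + 34.6 + 40.5 + 37.6)/10 = 28.3700
Numerator Σ_{t=1}^{9}(z_t−z̄)(z_{t+1}−z̄) = 377.7471
Denominator Σ(z_t−z̄)² = 548.4210
r_1 = 377.7471 / 548.4210 = 0.689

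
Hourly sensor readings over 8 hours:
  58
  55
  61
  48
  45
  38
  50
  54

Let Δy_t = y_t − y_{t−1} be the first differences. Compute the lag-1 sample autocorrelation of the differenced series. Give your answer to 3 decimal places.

First differences Δy: -3, 6, -13, -3, -7, 12, 4
Mean of differences = -0.5714
Numerator Σ(Δy_t−Δȳ)(Δy_{t+1}−Δȳ) = -75.1837
Denominator Σ(Δy_t−Δȳ)² = 429.7143
r_1(Δy) = -75.1837 / 429.7143 = -0.175

-0.175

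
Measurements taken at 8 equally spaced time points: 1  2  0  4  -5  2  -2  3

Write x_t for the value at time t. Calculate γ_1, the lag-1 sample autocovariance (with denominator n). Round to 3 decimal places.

Mean x̄ = (1 + 2 + 0 + 4 − 5 + 2 − 2 + 3)/8 = 0.6250
Σ_{t=1}^{7}(x_t−x̄)(x_{t+1}−x̄) = -39.0156
γ_1 = -39.0156 / 8 = -4.877

-4.877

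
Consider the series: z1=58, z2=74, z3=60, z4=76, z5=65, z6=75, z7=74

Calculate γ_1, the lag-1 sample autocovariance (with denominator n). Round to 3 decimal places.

-26.329

Mean z̄ = (58 + 74 + 60 + 76 + 65 + 75 + 74)/7 = 68.8571
Σ_{t=1}^{6}(z_t−z̄)(z_{t+1}−z̄) = -184.3061
γ_1 = -184.3061 / 7 = -26.329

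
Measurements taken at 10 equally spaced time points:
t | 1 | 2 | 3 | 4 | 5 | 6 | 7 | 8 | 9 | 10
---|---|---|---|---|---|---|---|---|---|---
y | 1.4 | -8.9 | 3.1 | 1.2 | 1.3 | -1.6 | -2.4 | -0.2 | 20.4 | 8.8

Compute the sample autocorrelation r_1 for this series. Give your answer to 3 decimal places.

0.199

Mean ȳ = (1.4 − 8.9 + 3.1 + 1.2 + 1.3 − 1.6 − 2.4 − 0.2 + 20.4 + 8.8)/10 = 2.3100
Numerator Σ_{t=1}^{9}(y_t−ȳ)(y_{t+1}−ȳ) = 107.7749
Denominator Σ(y_t−ȳ)² = 542.5090
r_1 = 107.7749 / 542.5090 = 0.199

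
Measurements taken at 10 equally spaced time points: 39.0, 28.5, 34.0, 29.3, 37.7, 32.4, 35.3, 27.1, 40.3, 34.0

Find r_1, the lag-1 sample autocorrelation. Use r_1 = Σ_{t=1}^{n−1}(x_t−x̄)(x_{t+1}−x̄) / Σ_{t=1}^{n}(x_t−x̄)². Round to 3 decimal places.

Mean x̄ = (39.0 + 28.5 + 34.0 + 29.3 + 37.7 + 32.4 + 35.3 + 27.1 + 40.3 + 34.0)/10 = 33.7600
Numerator Σ_{t=1}^{9}(x_t−x̄)(x_{t+1}−x̄) = -107.1636
Denominator Σ(x_t−x̄)² = 182.0040
r_1 = -107.1636 / 182.0040 = -0.589

-0.589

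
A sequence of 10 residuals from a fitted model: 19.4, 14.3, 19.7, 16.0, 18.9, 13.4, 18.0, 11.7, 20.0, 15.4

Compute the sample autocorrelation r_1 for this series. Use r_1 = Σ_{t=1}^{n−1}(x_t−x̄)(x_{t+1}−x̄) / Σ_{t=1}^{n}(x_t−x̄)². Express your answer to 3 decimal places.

-0.725

Mean x̄ = (19.4 + 14.3 + 19.7 + 16.0 + 18.9 + 13.4 + 18.0 + 11.7 + 20.0 + 15.4)/10 = 16.6800
Numerator Σ_{t=1}^{9}(x_t−x̄)(x_{t+1}−x̄) = -56.1924
Denominator Σ(x_t−x̄)² = 77.5360
r_1 = -56.1924 / 77.5360 = -0.725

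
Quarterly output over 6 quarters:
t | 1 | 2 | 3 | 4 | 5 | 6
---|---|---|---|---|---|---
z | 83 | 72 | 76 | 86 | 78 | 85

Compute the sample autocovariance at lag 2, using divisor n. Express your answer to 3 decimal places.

Mean z̄ = (83 + 72 + 76 + 86 + 78 + 85)/6 = 80.0000
Deviations: 3.0000, -8.0000, -4.0000, 6.0000, -2.0000, 5.0000
Σ_{t=1}^{4}(z_t−z̄)(z_{t+2}−z̄) = -22.0000
γ_2 = -22.0000 / 6 = -3.667

-3.667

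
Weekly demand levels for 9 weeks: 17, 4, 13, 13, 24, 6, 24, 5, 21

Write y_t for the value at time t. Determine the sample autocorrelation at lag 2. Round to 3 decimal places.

Mean ȳ = (17 + 4 + 13 + 13 + 24 + 6 + 24 + 5 + 21)/9 = 14.1111
Numerator Σ_{t=1}^{7}(y_t−ȳ)(y_{t+2}−ȳ) = 245.8642
Denominator Σ(y_t−ȳ)² = 504.8889
r_2 = 245.8642 / 504.8889 = 0.487

0.487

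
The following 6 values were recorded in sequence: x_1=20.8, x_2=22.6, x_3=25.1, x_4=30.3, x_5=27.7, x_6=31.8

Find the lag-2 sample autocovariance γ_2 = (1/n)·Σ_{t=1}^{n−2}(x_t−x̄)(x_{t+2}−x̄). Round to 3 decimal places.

Mean x̄ = (20.8 + 22.6 + 25.1 + 30.3 + 27.7 + 31.8)/6 = 26.3833
Deviations: -5.5833, -3.7833, -1.2833, 3.9167, 1.3167, 5.4167
Σ_{t=1}^{4}(x_t−x̄)(x_{t+2}−x̄) = 11.8728
γ_2 = 11.8728 / 6 = 1.979

1.979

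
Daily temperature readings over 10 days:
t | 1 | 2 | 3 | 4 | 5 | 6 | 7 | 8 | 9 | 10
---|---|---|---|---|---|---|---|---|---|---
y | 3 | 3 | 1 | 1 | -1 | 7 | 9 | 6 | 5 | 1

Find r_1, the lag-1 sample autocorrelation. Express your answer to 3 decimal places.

Mean ȳ = (3 + 3 + 1 + 1 − 1 + 7 + 9 + 6 + 5 + 1)/10 = 3.5000
Numerator Σ_{t=1}^{9}(y_t−ȳ)(y_{t+1}−ȳ) = 36.2500
Denominator Σ(y_t−ȳ)² = 90.5000
r_1 = 36.2500 / 90.5000 = 0.401

0.401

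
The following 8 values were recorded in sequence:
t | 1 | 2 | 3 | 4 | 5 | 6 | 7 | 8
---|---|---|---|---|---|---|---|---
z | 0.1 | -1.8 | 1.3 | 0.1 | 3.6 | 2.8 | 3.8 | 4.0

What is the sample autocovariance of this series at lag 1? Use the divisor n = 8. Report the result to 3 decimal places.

1.730

Mean z̄ = (0.1 − 1.8 + 1.3 + 0.1 + 3.6 + 2.8 + 3.8 + 4.0)/8 = 1.7375
Σ_{t=1}^{7}(z_t−z̄)(z_{t+1}−z̄) = 13.8436
γ_1 = 13.8436 / 8 = 1.730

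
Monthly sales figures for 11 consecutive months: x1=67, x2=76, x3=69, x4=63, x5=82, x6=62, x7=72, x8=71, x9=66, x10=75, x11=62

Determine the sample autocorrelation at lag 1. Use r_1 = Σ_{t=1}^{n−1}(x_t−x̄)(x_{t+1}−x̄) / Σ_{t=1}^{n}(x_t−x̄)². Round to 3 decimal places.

Mean x̄ = (67 + 76 + 69 + 63 + 82 + 62 + 72 + 71 + 66 + 75 + 62)/11 = 69.5455
Numerator Σ_{t=1}^{10}(x_t−x̄)(x_{t+1}−x̄) = -272.4793
Denominator Σ(x_t−x̄)² = 410.7273
r_1 = -272.4793 / 410.7273 = -0.663

-0.663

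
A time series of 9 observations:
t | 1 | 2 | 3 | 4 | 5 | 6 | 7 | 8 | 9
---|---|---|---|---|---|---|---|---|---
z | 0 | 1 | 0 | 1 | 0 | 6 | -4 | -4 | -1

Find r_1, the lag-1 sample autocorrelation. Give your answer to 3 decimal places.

Mean z̄ = (0 + 1 + 0 + 1 + 0 + 6 − 4 − 4 − 1)/9 = -0.1111
Numerator Σ_{t=1}^{8}(z_t−z̄)(z_{t+1}−z̄) = -4.0123
Denominator Σ(z_t−z̄)² = 70.8889
r_1 = -4.0123 / 70.8889 = -0.057

-0.057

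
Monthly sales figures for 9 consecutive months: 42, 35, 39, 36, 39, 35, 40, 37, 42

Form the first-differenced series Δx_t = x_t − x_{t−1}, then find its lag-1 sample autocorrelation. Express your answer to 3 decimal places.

First differences Δx: -7, 4, -3, 3, -4, 5, -3, 5
Mean of differences = 0.0000
Numerator Σ(Δx_t−Δx̄)(Δx_{t+1}−Δx̄) = -111.0000
Denominator Σ(Δx_t−Δx̄)² = 158.0000
r_1(Δx) = -111.0000 / 158.0000 = -0.703

-0.703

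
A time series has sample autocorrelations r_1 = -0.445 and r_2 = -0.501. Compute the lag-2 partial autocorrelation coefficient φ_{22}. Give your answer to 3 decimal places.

-0.872

φ_{22} = (r_2 − r_1²) / (1 − r_1²)
r_1² = (-0.445)² = 0.198025
Numerator = -0.501 − 0.1980 = -0.6990; denominator = 1 − 0.1980 = 0.8020
φ_{22} = -0.6990 / 0.8020 = -0.872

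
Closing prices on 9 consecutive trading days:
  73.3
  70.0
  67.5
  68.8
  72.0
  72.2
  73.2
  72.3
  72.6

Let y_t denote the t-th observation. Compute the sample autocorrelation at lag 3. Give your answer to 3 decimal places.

-0.359

Mean ȳ = (73.3 + 70.0 + 67.5 + 68.8 + 72.0 + 72.2 + 73.2 + 72.3 + 72.6)/9 = 71.3222
Σ(y_t−ȳ)(y_{t+3}−ȳ) = (-4.9884) + (-0.8962) + (-3.3551) + (-4.7362) + (0.6627) + (1.1216) = -12.1915
Denominator Σ(y_t−ȳ)² = 33.9756
r_3 = -12.1915 / 33.9756 = -0.359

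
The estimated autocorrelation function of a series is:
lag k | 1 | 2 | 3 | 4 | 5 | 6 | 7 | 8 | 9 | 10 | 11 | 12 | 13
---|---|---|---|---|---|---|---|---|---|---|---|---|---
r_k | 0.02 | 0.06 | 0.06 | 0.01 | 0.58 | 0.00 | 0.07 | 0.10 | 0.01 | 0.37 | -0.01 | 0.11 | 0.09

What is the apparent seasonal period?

5

The largest autocorrelation is r_5 = 0.58, with a weaker echo at lag 10 (0.37); the remaining lags stay at or below 0.11.
The dominant spike at lag 5 indicates a seasonal period of 5.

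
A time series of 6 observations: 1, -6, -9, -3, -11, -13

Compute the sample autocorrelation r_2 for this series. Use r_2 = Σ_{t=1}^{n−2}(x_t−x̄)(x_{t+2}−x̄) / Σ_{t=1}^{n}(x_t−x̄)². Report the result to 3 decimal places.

-0.207

Mean x̄ = (1 − 6 − 9 − 3 − 11 − 13)/6 = -6.8333
Deviations from mean: 7.8333, 0.8333, -2.1667, 3.8333, -4.1667, -6.1667
Numerator Σ_{t=1}^{4}(x_t−x̄)(x_{t+2}−x̄) = -28.3889
Denominator Σ(x_t−x̄)² = 136.8333
r_2 = -28.3889 / 136.8333 = -0.207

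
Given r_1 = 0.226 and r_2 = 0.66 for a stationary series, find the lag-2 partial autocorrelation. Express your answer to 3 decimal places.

0.642

φ_{22} = (r_2 − r_1²) / (1 − r_1²)
r_1² = (0.226)² = 0.051076
Numerator = 0.66 − 0.0511 = 0.6089; denominator = 1 − 0.0511 = 0.9489
φ_{22} = 0.6089 / 0.9489 = 0.642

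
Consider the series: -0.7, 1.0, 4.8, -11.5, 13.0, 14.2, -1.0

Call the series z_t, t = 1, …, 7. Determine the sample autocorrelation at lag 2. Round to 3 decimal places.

-0.344

Mean z̄ = (-0.7 + 1.0 + 4.8 − 11.5 + 13.0 + 14.2 − 1.0)/7 = 2.8286
Numerator Σ_{t=1}^{5}(z_t−z̄)(z_{t+2}−z̄) = -162.5816
Denominator Σ(z_t−z̄)² = 472.4143
r_2 = -162.5816 / 472.4143 = -0.344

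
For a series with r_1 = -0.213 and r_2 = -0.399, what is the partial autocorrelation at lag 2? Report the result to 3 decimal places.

φ_{22} = (r_2 − r_1²) / (1 − r_1²)
r_1² = (-0.213)² = 0.045369
Numerator = -0.399 − 0.0454 = -0.4444; denominator = 1 − 0.0454 = 0.9546
φ_{22} = -0.4444 / 0.9546 = -0.465

-0.465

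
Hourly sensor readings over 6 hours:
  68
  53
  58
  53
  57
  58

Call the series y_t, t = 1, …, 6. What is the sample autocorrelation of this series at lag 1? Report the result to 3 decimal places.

-0.311

Mean ȳ = (68 + 53 + 58 + 53 + 57 + 58)/6 = 57.8333
Σ(y_t−ȳ)(y_{t+1}−ȳ) = (-49.1389) + (-0.8056) + (-0.8056) + (4.0278) + (-0.1389) = -46.8611
Denominator Σ(y_t−ȳ)² = 150.8333
r_1 = -46.8611 / 150.8333 = -0.311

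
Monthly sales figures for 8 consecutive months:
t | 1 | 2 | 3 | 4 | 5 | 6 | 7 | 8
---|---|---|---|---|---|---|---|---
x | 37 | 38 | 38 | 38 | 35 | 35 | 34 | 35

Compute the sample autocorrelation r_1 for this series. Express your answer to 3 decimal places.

Mean x̄ = (37 + 38 + 38 + 38 + 35 + 35 + 34 + 35)/8 = 36.2500
Deviations from mean: 0.7500, 1.7500, 1.7500, 1.7500, -1.2500, -1.2500, -2.2500, -1.2500
Numerator Σ_{t=1}^{7}(x_t−x̄)(x_{t+1}−x̄) = 12.4375
Denominator Σ(x_t−x̄)² = 19.5000
r_1 = 12.4375 / 19.5000 = 0.638

0.638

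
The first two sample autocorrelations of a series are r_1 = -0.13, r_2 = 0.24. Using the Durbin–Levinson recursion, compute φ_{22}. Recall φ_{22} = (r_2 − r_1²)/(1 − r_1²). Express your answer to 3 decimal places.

φ_{22} = (r_2 − r_1²) / (1 − r_1²)
r_1² = (-0.13)² = 0.0169
Numerator = 0.24 − 0.0169 = 0.2231; denominator = 1 − 0.0169 = 0.9831
φ_{22} = 0.2231 / 0.9831 = 0.227

0.227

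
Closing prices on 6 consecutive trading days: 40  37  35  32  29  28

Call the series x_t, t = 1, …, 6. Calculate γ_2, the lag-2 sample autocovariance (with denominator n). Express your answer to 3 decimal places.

1.000

Mean x̄ = (40 + 37 + 35 + 32 + 29 + 28)/6 = 33.5000
Deviations: 6.5000, 3.5000, 1.5000, -1.5000, -4.5000, -5.5000
Σ_{t=1}^{4}(x_t−x̄)(x_{t+2}−x̄) = 6.0000
γ_2 = 6.0000 / 6 = 1.000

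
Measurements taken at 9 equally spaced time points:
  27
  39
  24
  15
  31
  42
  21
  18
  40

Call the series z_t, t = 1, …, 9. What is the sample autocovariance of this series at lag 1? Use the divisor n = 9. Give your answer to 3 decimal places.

Mean z̄ = (27 + 39 + 24 + 15 + 31 + 42 + 21 + 18 + 40)/9 = 28.5556
Σ_{t=1}^{8}(z_t−z̄)(z_{t+1}−z̄) = -144.9753
γ_1 = -144.9753 / 9 = -16.108

-16.108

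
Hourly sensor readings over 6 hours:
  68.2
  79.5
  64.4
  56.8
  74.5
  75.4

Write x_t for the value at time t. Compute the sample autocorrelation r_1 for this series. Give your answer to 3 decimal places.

Mean x̄ = (68.2 + 79.5 + 64.4 + 56.8 + 74.5 + 75.4)/6 = 69.8000
Deviations from mean: -1.6000, 9.7000, -5.4000, -13.0000, 4.7000, 5.6000
Σ(x_t−x̄)(x_{t+1}−x̄) = (-15.5200) + (-52.3800) + (70.2000) + (-61.1000) + (26.3200) = -32.4800
Denominator Σ(x_t−x̄)² = 348.2600
r_1 = -32.4800 / 348.2600 = -0.093

-0.093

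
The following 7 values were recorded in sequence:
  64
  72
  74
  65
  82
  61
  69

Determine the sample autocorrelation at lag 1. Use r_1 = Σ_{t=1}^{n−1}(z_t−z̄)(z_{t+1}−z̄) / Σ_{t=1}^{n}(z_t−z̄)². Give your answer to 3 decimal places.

Mean z̄ = (64 + 72 + 74 + 65 + 82 + 61 + 69)/7 = 69.5714
Deviations from mean: -5.5714, 2.4286, 4.4286, -4.5714, 12.4286, -8.5714, -0.5714
Numerator Σ_{t=1}^{6}(z_t−z̄)(z_{t+1}−z̄) = -181.4694
Denominator Σ(z_t−z̄)² = 305.7143
r_1 = -181.4694 / 305.7143 = -0.594

-0.594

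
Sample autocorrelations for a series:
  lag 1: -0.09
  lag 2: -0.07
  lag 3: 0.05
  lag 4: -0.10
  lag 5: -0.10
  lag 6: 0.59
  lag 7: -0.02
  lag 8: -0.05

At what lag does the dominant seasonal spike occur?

The largest autocorrelation is r_6 = 0.59; the remaining lags stay at or below 0.05.
The dominant spike at lag 6 indicates a seasonal period of 6.

6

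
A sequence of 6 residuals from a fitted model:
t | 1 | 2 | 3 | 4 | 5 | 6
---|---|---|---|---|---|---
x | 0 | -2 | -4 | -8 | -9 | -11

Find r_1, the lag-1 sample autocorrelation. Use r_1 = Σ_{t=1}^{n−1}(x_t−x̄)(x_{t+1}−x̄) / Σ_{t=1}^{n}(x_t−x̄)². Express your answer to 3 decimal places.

Mean x̄ = (0 − 2 − 4 − 8 − 9 − 11)/6 = -5.6667
Deviations from mean: 5.6667, 3.6667, 1.6667, -2.3333, -3.3333, -5.3333
Numerator Σ_{t=1}^{5}(x_t−x̄)(x_{t+1}−x̄) = 48.5556
Denominator Σ(x_t−x̄)² = 93.3333
r_1 = 48.5556 / 93.3333 = 0.520

0.520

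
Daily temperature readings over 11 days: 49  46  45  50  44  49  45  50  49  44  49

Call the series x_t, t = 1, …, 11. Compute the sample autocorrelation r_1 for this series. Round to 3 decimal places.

Mean x̄ = (49 + 46 + 45 + 50 + 44 + 49 + 45 + 50 + 49 + 44 + 49)/11 = 47.2727
Numerator Σ_{t=1}^{10}(x_t−x̄)(x_{t+1}−x̄) = -36.8017
Denominator Σ(x_t−x̄)² = 60.1818
r_1 = -36.8017 / 60.1818 = -0.612

-0.612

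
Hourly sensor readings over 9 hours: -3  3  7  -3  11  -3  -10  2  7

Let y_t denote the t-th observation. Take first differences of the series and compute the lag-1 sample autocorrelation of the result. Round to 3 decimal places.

-0.371

First differences Δy: 6, 4, -10, 14, -14, -7, 12, 5
Mean of differences = 1.2500
Numerator Σ(Δy_t−Δȳ)(Δy_{t+1}−Δȳ) = -278.3125
Denominator Σ(Δy_t−Δȳ)² = 749.5000
r_1(Δy) = -278.3125 / 749.5000 = -0.371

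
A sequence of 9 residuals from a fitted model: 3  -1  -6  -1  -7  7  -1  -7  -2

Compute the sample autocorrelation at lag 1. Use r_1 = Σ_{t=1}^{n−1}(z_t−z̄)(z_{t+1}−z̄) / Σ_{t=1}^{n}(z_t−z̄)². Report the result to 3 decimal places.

-0.278

Mean z̄ = (3 − 1 − 6 − 1 − 7 + 7 − 1 − 7 − 2)/9 = -1.6667
Numerator Σ_{t=1}^{8}(z_t−z̄)(z_{t+1}−z̄) = -48.4444
Denominator Σ(z_t−z̄)² = 174.0000
r_1 = -48.4444 / 174.0000 = -0.278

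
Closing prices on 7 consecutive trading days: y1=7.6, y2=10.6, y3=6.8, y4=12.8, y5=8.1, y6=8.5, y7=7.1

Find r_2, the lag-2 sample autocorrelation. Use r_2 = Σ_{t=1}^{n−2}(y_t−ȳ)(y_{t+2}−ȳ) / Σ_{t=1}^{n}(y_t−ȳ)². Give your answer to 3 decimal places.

0.391

Mean ȳ = (7.6 + 10.6 + 6.8 + 12.8 + 8.1 + 8.5 + 7.1)/7 = 8.7857
Numerator Σ_{t=1}^{5}(y_t−ȳ)(y_{t+2}−ȳ) = 11.0082
Denominator Σ(y_t−ȳ)² = 28.1486
r_2 = 11.0082 / 28.1486 = 0.391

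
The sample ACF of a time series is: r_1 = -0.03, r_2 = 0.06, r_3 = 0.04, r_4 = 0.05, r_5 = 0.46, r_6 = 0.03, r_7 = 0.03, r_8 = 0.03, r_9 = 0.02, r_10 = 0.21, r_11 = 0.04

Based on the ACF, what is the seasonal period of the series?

5

The largest autocorrelation is r_5 = 0.46, with a weaker echo at lag 10 (0.21); the remaining lags stay at or below 0.06.
The dominant spike at lag 5 indicates a seasonal period of 5.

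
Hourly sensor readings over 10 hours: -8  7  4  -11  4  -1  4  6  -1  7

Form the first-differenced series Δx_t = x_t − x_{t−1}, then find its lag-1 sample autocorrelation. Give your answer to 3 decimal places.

-0.453

First differences Δx: 15, -3, -15, 15, -5, 5, 2, -7, 8
Mean of differences = 1.6667
Numerator Σ(Δx_t−Δx̄)(Δx_{t+1}−Δx̄) = -374.4444
Denominator Σ(Δx_t−Δx̄)² = 826.0000
r_1(Δx) = -374.4444 / 826.0000 = -0.453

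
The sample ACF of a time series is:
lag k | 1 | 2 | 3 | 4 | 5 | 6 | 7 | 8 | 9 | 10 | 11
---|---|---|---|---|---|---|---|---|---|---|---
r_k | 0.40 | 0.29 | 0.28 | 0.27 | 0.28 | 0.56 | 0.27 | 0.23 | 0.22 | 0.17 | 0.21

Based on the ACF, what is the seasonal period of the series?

The largest autocorrelation is r_6 = 0.56; the remaining lags stay at or below 0.40. The elevated value at lag 1 (0.40), dropping to 0.29 at lag 2, reflects decaying short-term dependence rather than seasonality.
The dominant spike at lag 6 indicates a seasonal period of 6.

6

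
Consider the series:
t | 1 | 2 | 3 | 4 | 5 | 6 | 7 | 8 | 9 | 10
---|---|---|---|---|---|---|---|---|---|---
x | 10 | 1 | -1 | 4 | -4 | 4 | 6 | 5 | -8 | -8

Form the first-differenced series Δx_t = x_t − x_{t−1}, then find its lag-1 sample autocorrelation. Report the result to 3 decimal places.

-0.242

First differences Δx: -9, -2, 5, -8, 8, 2, -1, -13, 0
Mean of differences = -2.0000
Numerator Σ(Δx_t−Δx̄)(Δx_{t+1}−Δx̄) = -91.0000
Denominator Σ(Δx_t−Δx̄)² = 376.0000
r_1(Δx) = -91.0000 / 376.0000 = -0.242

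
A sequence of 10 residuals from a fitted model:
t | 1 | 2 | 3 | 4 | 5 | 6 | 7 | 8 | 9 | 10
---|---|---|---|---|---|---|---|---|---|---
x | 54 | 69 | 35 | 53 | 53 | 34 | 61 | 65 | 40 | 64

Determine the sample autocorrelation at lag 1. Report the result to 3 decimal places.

Mean x̄ = (54 + 69 + 35 + 53 + 53 + 34 + 61 + 65 + 40 + 64)/10 = 52.8000
Numerator Σ_{t=1}^{9}(x_t−x̄)(x_{t+1}−x̄) = -629.8400
Denominator Σ(x_t−x̄)² = 1439.6000
r_1 = -629.8400 / 1439.6000 = -0.438

-0.438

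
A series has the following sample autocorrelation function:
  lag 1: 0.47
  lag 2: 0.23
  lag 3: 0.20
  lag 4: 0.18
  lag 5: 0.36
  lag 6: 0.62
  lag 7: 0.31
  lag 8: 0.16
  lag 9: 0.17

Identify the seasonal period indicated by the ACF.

6

The largest autocorrelation is r_6 = 0.62; the remaining lags stay at or below 0.47. The elevated value at lag 1 (0.47), dropping to 0.23 at lag 2, reflects decaying short-term dependence rather than seasonality.
The dominant spike at lag 6 indicates a seasonal period of 6.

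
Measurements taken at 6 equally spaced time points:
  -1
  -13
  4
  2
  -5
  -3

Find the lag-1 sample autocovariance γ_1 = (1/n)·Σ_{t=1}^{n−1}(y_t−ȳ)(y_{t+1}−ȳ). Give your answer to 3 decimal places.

Mean ȳ = (-1 − 13 + 4 + 2 − 5 − 3)/6 = -2.6667
Deviations: 1.6667, -10.3333, 6.6667, 4.6667, -2.3333, -0.3333
Σ_{t=1}^{5}(y_t−ȳ)(y_{t+1}−ȳ) = -65.1111
γ_1 = -65.1111 / 6 = -10.852

-10.852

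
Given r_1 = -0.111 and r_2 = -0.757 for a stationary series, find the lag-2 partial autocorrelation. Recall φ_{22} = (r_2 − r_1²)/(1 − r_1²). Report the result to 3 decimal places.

φ_{22} = (r_2 − r_1²) / (1 − r_1²)
r_1² = (-0.111)² = 0.012321
Numerator = -0.757 − 0.0123 = -0.7693; denominator = 1 − 0.0123 = 0.9877
φ_{22} = -0.7693 / 0.9877 = -0.779

-0.779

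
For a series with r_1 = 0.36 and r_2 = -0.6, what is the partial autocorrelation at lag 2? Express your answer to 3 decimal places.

-0.838

φ_{22} = (r_2 − r_1²) / (1 − r_1²)
r_1² = (0.36)² = 0.1296
Numerator = -0.6 − 0.1296 = -0.7296; denominator = 1 − 0.1296 = 0.8704
φ_{22} = -0.7296 / 0.8704 = -0.838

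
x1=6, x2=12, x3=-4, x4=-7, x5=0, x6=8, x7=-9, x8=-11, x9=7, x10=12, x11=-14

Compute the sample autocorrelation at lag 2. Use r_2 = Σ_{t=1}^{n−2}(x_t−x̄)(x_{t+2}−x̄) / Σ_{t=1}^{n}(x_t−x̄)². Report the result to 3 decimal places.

-0.606

Mean x̄ = (6 + 12 − 4 − 7 + 0 + 8 − 9 − 11 + 7 + 12 − 14)/11 = 0.0000
Numerator Σ_{t=1}^{9}(x_t−x̄)(x_{t+2}−x̄) = -545.0000
Denominator Σ(x_t−x̄)² = 900.0000
r_2 = -545.0000 / 900.0000 = -0.606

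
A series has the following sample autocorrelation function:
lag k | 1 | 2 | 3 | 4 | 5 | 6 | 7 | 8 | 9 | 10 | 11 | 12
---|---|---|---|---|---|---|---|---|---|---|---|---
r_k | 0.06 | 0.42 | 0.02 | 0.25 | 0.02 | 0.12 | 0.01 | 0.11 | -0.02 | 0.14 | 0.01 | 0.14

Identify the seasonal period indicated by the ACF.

2

The largest autocorrelation is r_2 = 0.42, with a weaker echo at lag 4 (0.25); the remaining lags stay at or below 0.14.
The dominant spike at lag 2 indicates a seasonal period of 2.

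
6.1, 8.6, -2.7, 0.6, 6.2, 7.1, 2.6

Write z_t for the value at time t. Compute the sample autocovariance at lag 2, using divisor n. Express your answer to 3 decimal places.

-8.217

Mean z̄ = (6.1 + 8.6 − 2.7 + 0.6 + 6.2 + 7.1 + 2.6)/7 = 4.0714
Deviations: 2.0286, 4.5286, -6.7714, -3.4714, 2.1286, 3.0286, -1.4714
Σ_{t=1}^{5}(z_t−z̄)(z_{t+2}−z̄) = -57.5159
γ_2 = -57.5159 / 7 = -8.217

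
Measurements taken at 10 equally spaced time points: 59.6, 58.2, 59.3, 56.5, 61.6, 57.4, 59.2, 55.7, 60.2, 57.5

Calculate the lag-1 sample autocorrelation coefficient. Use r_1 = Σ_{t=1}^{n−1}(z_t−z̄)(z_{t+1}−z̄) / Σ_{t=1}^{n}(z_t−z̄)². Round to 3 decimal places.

Mean z̄ = (59.6 + 58.2 + 59.3 + 56.5 + 61.6 + 57.4 + 59.2 + 55.7 + 60.2 + 57.5)/10 = 58.5200
Numerator Σ_{t=1}^{9}(z_t−z̄)(z_{t+1}−z̄) = -20.9724
Denominator Σ(z_t−z̄)² = 28.9760
r_1 = -20.9724 / 28.9760 = -0.724

-0.724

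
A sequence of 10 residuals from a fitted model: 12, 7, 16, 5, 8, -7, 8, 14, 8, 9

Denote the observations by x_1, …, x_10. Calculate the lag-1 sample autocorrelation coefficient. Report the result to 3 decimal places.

-0.102

Mean x̄ = (12 + 7 + 16 + 5 + 8 − 7 + 8 + 14 + 8 + 9)/10 = 8.0000
Numerator Σ_{t=1}^{9}(x_t−x̄)(x_{t+1}−x̄) = -36.0000
Denominator Σ(x_t−x̄)² = 352.0000
r_1 = -36.0000 / 352.0000 = -0.102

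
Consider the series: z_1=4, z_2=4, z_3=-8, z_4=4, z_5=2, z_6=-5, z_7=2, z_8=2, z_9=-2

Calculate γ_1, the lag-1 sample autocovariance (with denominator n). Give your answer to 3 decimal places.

Mean z̄ = (4 + 4 − 8 + 4 + 2 − 5 + 2 + 2 − 2)/9 = 0.3333
Σ_{t=1}^{8}(z_t−z̄)(z_{t+1}−z̄) = -60.4444
γ_1 = -60.4444 / 9 = -6.716

-6.716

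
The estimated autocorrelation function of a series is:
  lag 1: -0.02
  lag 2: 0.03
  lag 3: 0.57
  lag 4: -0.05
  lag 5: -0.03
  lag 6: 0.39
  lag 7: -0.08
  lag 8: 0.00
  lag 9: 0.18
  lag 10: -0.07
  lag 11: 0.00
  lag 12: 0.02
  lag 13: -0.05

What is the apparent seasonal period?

The largest autocorrelation is r_3 = 0.57, with weaker echoes at lags 6 (0.39) and 9 (0.18); the remaining lags stay at or below 0.03.
The dominant spike at lag 3 indicates a seasonal period of 3.

3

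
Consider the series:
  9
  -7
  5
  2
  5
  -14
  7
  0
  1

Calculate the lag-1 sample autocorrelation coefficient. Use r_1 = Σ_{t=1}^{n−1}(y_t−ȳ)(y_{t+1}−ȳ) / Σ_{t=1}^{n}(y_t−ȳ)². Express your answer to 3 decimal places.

Mean ȳ = (9 − 7 + 5 + 2 + 5 − 14 + 7 + 0 + 1)/9 = 0.8889
Numerator Σ_{t=1}^{8}(y_t−ȳ)(y_{t+1}−ȳ) = -245.0123
Denominator Σ(y_t−ȳ)² = 422.8889
r_1 = -245.0123 / 422.8889 = -0.579

-0.579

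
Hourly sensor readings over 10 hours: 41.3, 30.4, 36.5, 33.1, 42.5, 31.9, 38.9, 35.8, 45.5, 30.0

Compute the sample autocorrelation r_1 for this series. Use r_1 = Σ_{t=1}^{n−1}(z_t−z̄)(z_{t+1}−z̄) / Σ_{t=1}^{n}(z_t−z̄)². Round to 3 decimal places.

-0.600

Mean z̄ = (41.3 + 30.4 + 36.5 + 33.1 + 42.5 + 31.9 + 38.9 + 35.8 + 45.5 + 30.0)/10 = 36.5900
Numerator Σ_{t=1}^{9}(z_t−z̄)(z_{t+1}−z̄) = -155.0421
Denominator Σ(z_t−z̄)² = 258.3890
r_1 = -155.0421 / 258.3890 = -0.600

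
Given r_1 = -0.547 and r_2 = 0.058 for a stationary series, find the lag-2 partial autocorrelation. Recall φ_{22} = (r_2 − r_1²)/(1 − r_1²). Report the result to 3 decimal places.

φ_{22} = (r_2 − r_1²) / (1 − r_1²)
r_1² = (-0.547)² = 0.299209
Numerator = 0.058 − 0.2992 = -0.2412; denominator = 1 − 0.2992 = 0.7008
φ_{22} = -0.2412 / 0.7008 = -0.344

-0.344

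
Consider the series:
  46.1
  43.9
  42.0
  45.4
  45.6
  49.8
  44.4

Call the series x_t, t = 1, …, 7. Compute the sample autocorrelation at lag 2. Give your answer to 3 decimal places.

-0.102

Mean x̄ = (46.1 + 43.9 + 42.0 + 45.4 + 45.6 + 49.8 + 44.4)/7 = 45.3143
Deviations from mean: 0.7857, -1.4143, -3.3143, 0.0857, 0.2857, 4.4857, -0.9143
Numerator Σ_{t=1}^{5}(x_t−x̄)(x_{t+2}−x̄) = -3.5490
Denominator Σ(x_t−x̄)² = 34.6486
r_2 = -3.5490 / 34.6486 = -0.102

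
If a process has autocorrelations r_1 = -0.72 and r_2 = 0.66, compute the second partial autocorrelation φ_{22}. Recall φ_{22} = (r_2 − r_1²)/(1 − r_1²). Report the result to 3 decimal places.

0.294

φ_{22} = (r_2 − r_1²) / (1 − r_1²)
r_1² = (-0.72)² = 0.5184
Numerator = 0.66 − 0.5184 = 0.1416; denominator = 1 − 0.5184 = 0.4816
φ_{22} = 0.1416 / 0.4816 = 0.294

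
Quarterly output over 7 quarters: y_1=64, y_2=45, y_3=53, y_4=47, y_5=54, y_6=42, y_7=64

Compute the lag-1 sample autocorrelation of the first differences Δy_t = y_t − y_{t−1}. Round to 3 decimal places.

-0.518

First differences Δy: -19, 8, -6, 7, -12, 22
Mean of differences = 0.0000
Numerator Σ(Δy_t−Δȳ)(Δy_{t+1}−Δȳ) = -590.0000
Denominator Σ(Δy_t−Δȳ)² = 1138.0000
r_1(Δy) = -590.0000 / 1138.0000 = -0.518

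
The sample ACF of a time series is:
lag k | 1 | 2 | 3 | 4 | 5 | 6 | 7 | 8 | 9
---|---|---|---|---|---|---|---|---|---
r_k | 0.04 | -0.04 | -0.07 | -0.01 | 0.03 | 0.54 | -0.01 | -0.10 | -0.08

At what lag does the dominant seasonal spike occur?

6

The largest autocorrelation is r_6 = 0.54; the remaining lags stay at or below 0.04.
The dominant spike at lag 6 indicates a seasonal period of 6.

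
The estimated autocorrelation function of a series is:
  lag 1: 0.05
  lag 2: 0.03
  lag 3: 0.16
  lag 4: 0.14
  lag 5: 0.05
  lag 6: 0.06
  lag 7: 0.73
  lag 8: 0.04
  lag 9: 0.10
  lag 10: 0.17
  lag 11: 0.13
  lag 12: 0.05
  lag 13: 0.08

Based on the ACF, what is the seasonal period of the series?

The largest autocorrelation is r_7 = 0.73; the remaining lags stay at or below 0.17.
The dominant spike at lag 7 indicates a seasonal period of 7.

7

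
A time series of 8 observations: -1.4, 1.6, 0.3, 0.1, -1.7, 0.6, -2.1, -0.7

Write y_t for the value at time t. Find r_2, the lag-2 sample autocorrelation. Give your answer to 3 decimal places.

Mean ȳ = (-1.4 + 1.6 + 0.3 + 0.1 − 1.7 + 0.6 − 2.1 − 0.7)/8 = -0.4125
Deviations from mean: -0.9875, 2.0125, 0.7125, 0.5125, -1.2875, 1.0125, -1.6875, -0.2875
Σ(y_t−ȳ)(y_{t+2}−ȳ) = (-0.7036) + (1.0314) + (-0.9173) + (0.5189) + (2.1727) + (-0.2911) = 1.8109
Denominator Σ(y_t−ȳ)² = 11.4088
r_2 = 1.8109 / 11.4088 = 0.159

0.159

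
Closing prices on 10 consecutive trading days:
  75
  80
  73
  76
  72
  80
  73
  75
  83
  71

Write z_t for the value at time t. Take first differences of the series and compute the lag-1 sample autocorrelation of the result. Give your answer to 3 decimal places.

-0.589

First differences Δz: 5, -7, 3, -4, 8, -7, 2, 8, -12
Mean of differences = -0.4444
Numerator Σ(Δz_t−Δz̄)(Δz_{t+1}−Δz̄) = -248.8642
Denominator Σ(Δz_t−Δz̄)² = 422.2222
r_1(Δz) = -248.8642 / 422.2222 = -0.589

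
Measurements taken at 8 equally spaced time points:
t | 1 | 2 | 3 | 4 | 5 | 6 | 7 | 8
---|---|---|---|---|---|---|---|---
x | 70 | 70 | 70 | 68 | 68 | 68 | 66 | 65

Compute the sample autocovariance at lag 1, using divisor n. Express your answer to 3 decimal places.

Mean x̄ = (70 + 70 + 70 + 68 + 68 + 68 + 66 + 65)/8 = 68.1250
Σ_{t=1}^{7}(x_t−x̄)(x_{t+1}−x̄) = 13.7344
γ_1 = 13.7344 / 8 = 1.717

1.717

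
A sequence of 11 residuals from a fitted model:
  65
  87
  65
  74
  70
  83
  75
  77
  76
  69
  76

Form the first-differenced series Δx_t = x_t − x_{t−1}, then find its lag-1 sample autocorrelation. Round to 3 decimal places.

-0.659

First differences Δx: 22, -22, 9, -4, 13, -8, 2, -1, -7, 7
Mean of differences = 1.1000
Numerator Σ(Δx_t−Δx̄)(Δx_{t+1}−Δx̄) = -915.4100
Denominator Σ(Δx_t−Δx̄)² = 1388.9000
r_1(Δx) = -915.4100 / 1388.9000 = -0.659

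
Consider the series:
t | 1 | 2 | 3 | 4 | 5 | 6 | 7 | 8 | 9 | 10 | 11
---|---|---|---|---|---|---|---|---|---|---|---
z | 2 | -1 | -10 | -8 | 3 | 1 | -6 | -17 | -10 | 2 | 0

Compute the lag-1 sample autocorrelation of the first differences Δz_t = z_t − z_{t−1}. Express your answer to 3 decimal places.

First differences Δz: -3, -9, 2, 11, -2, -7, -11, 7, 12, -2
Mean of differences = -0.2000
Numerator Σ(Δz_t−Δz̄)(Δz_{t+1}−Δz̄) = 83.5600
Denominator Σ(Δz_t−Δz̄)² = 585.6000
r_1(Δz) = 83.5600 / 585.6000 = 0.143

0.143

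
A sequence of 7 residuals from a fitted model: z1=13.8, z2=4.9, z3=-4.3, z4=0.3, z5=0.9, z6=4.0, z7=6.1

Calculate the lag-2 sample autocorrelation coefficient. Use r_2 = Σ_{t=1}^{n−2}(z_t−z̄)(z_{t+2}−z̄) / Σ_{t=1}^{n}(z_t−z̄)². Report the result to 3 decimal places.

-0.367

Mean z̄ = (13.8 + 4.9 − 4.3 + 0.3 + 0.9 + 4.0 + 6.1)/7 = 3.6714
Deviations from mean: 10.1286, 1.2286, -7.9714, -3.3714, -2.7714, 0.3286, 2.4286
Σ(z_t−z̄)(z_{t+2}−z̄) = (-80.7392) + (-4.1420) + (22.0922) + (-1.1078) + (-6.7306) = -70.6273
Denominator Σ(z_t−z̄)² = 192.6943
r_2 = -70.6273 / 192.6943 = -0.367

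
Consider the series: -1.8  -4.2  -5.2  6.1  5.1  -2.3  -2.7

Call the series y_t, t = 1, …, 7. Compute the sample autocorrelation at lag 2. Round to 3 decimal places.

Mean ȳ = (-1.8 − 4.2 − 5.2 + 6.1 + 5.1 − 2.3 − 2.7)/7 = -0.7143
Σ(y_t−ȳ)(y_{t+2}−ȳ) = (4.8702) + (-23.7527) + (-26.0812) + (-10.8055) + (-11.5455) = -67.3147
Denominator Σ(y_t−ȳ)² = 120.1486
r_2 = -67.3147 / 120.1486 = -0.560

-0.560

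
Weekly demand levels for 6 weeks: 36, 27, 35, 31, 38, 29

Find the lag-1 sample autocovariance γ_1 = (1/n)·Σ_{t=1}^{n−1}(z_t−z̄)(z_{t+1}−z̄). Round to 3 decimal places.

Mean z̄ = (36 + 27 + 35 + 31 + 38 + 29)/6 = 32.6667
Deviations: 3.3333, -5.6667, 2.3333, -1.6667, 5.3333, -3.6667
Σ_{t=1}^{5}(z_t−z̄)(z_{t+1}−z̄) = -64.4444
γ_1 = -64.4444 / 6 = -10.741

-10.741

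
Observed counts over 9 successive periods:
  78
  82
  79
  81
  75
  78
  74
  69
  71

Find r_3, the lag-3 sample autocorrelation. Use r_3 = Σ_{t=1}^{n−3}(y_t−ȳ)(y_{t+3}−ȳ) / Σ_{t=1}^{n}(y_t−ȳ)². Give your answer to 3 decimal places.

Mean ȳ = (78 + 82 + 79 + 81 + 75 + 78 + 74 + 69 + 71)/9 = 76.3333
Σ(y_t−ȳ)(y_{t+3}−ȳ) = (7.7778) + (-7.5556) + (4.4444) + (-10.8889) + (9.7778) + (-8.8889) = -5.3333
Denominator Σ(y_t−ȳ)² = 156.0000
r_3 = -5.3333 / 156.0000 = -0.034

-0.034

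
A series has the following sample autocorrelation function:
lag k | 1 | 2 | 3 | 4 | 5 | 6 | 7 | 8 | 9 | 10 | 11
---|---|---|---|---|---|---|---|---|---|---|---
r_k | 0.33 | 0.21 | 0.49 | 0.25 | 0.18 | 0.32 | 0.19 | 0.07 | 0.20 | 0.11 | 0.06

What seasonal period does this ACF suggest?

3

The largest autocorrelation is r_3 = 0.49; the remaining lags stay at or below 0.33. The elevated value at lag 1 (0.33), dropping to 0.21 at lag 2, reflects decaying short-term dependence rather than seasonality.
The dominant spike at lag 3 indicates a seasonal period of 3.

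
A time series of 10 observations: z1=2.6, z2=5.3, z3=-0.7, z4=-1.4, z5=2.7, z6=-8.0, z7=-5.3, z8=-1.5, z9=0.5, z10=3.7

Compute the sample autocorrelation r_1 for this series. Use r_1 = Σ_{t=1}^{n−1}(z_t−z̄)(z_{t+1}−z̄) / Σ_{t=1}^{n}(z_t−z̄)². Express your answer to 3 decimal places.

Mean z̄ = (2.6 + 5.3 − 0.7 − 1.4 + 2.7 − 8.0 − 5.3 − 1.5 + 0.5 + 3.7)/10 = -0.2100
Numerator Σ_{t=1}^{9}(z_t−z̄)(z_{t+1}−z̄) = 35.3119
Denominator Σ(z_t−z̄)² = 152.4290
r_1 = 35.3119 / 152.4290 = 0.232

0.232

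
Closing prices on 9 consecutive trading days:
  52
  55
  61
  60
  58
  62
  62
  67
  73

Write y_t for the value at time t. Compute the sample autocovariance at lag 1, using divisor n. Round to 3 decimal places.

Mean ȳ = (52 + 55 + 61 + 60 + 58 + 62 + 62 + 67 + 73)/9 = 61.1111
Σ_{t=1}^{8}(y_t−ȳ)(y_{t+1}−ȳ) = 133.2099
γ_1 = 133.2099 / 9 = 14.801

14.801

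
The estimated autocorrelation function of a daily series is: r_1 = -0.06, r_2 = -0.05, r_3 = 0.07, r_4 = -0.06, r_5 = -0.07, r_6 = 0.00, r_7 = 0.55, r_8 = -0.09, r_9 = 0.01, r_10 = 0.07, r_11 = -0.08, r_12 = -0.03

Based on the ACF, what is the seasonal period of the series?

The largest autocorrelation is r_7 = 0.55; the remaining lags stay at or below 0.07.
The dominant spike at lag 7 indicates a seasonal period of 7.

7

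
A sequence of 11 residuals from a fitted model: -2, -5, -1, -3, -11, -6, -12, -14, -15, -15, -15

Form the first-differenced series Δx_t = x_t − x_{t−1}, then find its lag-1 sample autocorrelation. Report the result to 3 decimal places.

-0.526

First differences Δx: -3, 4, -2, -8, 5, -6, -2, -1, 0, 0
Mean of differences = -1.3000
Numerator Σ(Δx_t−Δx̄)(Δx_{t+1}−Δx̄) = -74.6900
Denominator Σ(Δx_t−Δx̄)² = 142.1000
r_1(Δx) = -74.6900 / 142.1000 = -0.526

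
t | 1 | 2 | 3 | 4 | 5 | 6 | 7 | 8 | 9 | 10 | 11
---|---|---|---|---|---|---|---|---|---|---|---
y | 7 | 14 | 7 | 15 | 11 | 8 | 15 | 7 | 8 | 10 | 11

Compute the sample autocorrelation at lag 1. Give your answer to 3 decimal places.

-0.552

Mean ȳ = (7 + 14 + 7 + 15 + 11 + 8 + 15 + 7 + 8 + 10 + 11)/11 = 10.2727
Numerator Σ_{t=1}^{10}(y_t−ȳ)(y_{t+1}−ȳ) = -56.4380
Denominator Σ(y_t−ȳ)² = 102.1818
r_1 = -56.4380 / 102.1818 = -0.552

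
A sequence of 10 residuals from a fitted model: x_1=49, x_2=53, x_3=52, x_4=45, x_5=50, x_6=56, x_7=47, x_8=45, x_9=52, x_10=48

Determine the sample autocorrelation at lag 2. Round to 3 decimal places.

-0.643

Mean x̄ = (49 + 53 + 52 + 45 + 50 + 56 + 47 + 45 + 52 + 48)/10 = 49.7000
Numerator Σ_{t=1}^{8}(x_t−x̄)(x_{t+2}−x̄) = -74.6800
Denominator Σ(x_t−x̄)² = 116.1000
r_2 = -74.6800 / 116.1000 = -0.643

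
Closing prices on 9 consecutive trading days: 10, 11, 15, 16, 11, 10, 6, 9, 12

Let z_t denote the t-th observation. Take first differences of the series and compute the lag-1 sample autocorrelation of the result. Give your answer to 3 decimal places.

0.122

First differences Δz: 1, 4, 1, -5, -1, -4, 3, 3
Mean of differences = 0.2500
Numerator Σ(Δz_t−Δz̄)(Δz_{t+1}−Δz̄) = 9.4375
Denominator Σ(Δz_t−Δz̄)² = 77.5000
r_1(Δz) = 9.4375 / 77.5000 = 0.122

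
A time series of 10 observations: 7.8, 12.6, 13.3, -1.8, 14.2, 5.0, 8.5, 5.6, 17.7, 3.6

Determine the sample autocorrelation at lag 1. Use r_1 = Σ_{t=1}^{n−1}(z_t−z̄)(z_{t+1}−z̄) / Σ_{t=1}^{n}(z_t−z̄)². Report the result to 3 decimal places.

-0.598

Mean z̄ = (7.8 + 12.6 + 13.3 − 1.8 + 14.2 + 5.0 + 8.5 + 5.6 + 17.7 + 3.6)/10 = 8.6500
Numerator Σ_{t=1}^{9}(z_t−z̄)(z_{t+1}−z̄) = -184.1375
Denominator Σ(z_t−z̄)² = 308.0050
r_1 = -184.1375 / 308.0050 = -0.598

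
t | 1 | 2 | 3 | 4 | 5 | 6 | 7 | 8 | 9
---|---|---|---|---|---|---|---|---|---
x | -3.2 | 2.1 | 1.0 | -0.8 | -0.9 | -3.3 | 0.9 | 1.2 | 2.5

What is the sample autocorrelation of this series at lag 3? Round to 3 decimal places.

Mean x̄ = (-3.2 + 2.1 + 1.0 − 0.8 − 0.9 − 3.3 + 0.9 + 1.2 + 2.5)/9 = -0.0556
Numerator Σ_{t=1}^{6}(x_t−x̄)(x_{t+3}−x̄) = -12.9670
Denominator Σ(x_t−x̄)² = 36.4622
r_3 = -12.9670 / 36.4622 = -0.356

-0.356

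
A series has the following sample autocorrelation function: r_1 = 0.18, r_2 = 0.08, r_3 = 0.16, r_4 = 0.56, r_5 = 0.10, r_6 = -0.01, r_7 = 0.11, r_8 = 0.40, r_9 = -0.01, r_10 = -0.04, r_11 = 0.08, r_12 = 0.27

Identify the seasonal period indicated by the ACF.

4

The largest autocorrelation is r_4 = 0.56, with weaker echoes at lags 8 (0.40) and 12 (0.27); the remaining lags stay at or below 0.18.
The dominant spike at lag 4 indicates a seasonal period of 4.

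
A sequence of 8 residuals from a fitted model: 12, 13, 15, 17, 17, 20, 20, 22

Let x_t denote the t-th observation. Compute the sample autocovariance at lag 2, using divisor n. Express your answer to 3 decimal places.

3.125

Mean x̄ = (12 + 13 + 15 + 17 + 17 + 20 + 20 + 22)/8 = 17.0000
Deviations: -5.0000, -4.0000, -2.0000, 0.0000, 0.0000, 3.0000, 3.0000, 5.0000
Σ_{t=1}^{6}(x_t−x̄)(x_{t+2}−x̄) = 25.0000
γ_2 = 25.0000 / 8 = 3.125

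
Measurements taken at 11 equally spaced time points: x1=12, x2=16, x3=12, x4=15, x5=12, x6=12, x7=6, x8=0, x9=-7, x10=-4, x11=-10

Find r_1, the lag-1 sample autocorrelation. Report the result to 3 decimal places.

0.715

Mean x̄ = (12 + 16 + 12 + 15 + 12 + 12 + 6 + 0 − 7 − 4 − 10)/11 = 5.8182
Numerator Σ_{t=1}^{10}(x_t−x̄)(x_{t+1}−x̄) = 633.4215
Denominator Σ(x_t−x̄)² = 885.6364
r_1 = 633.4215 / 885.6364 = 0.715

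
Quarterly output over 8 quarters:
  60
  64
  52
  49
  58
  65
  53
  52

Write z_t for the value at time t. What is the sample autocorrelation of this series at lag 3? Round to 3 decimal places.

Mean z̄ = (60 + 64 + 52 + 49 + 58 + 65 + 53 + 52)/8 = 56.6250
Deviations from mean: 3.3750, 7.3750, -4.6250, -7.6250, 1.3750, 8.3750, -3.6250, -4.6250
Numerator Σ_{t=1}^{5}(z_t−z̄)(z_{t+3}−z̄) = -33.0469
Denominator Σ(z_t−z̄)² = 251.8750
r_3 = -33.0469 / 251.8750 = -0.131

-0.131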